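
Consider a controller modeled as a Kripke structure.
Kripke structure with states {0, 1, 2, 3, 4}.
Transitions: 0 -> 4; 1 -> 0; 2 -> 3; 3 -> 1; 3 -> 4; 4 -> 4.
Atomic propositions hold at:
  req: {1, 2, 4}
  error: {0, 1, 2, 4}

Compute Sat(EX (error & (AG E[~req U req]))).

Sat(~req) = {0, 3}
E[~req U req]: least fixpoint, start Z0 = Sat(req) = {1, 2, 4}, add states in Sat(~req) with some successor in Z. Z1 = {0, 1, 2, 3, 4}; fixed.
Sat(E[~req U req]) = {0, 1, 2, 3, 4}
AG E[~req U req]: greatest fixpoint, start Z0 = {0, 1, 2, 3, 4}, keep only states in Sat with every successor in Z. Already a fixed point.
Sat(AG E[~req U req]) = {0, 1, 2, 3, 4}
Sat(error & (AG E[~req U req])) = {0, 1, 2, 4}
Sat(EX (error & (AG E[~req U req]))) = {s : some successor in {0, 1, 2, 4}} = {0, 1, 3, 4}

{0, 1, 3, 4}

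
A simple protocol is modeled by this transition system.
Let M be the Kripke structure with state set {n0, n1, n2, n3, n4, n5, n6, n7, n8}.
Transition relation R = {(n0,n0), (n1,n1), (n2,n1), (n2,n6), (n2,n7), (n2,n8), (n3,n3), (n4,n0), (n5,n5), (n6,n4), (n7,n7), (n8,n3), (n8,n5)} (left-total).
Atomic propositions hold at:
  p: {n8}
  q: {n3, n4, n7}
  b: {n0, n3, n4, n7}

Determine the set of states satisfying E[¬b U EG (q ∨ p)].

{n2, n3, n7, n8}

Sat(¬b) = {n1, n2, n5, n6, n8}
Sat(q ∨ p) = {n3, n4, n7, n8}
EG (q ∨ p): greatest fixpoint, start Z0 = {n3, n4, n7, n8}, keep only states in Sat with some successor in Z. Z1 = {n3, n7, n8}; fixed.
Sat(EG (q ∨ p)) = {n3, n7, n8}
E[¬b U EG (q ∨ p)]: least fixpoint, start Z0 = Sat(EG (q ∨ p)) = {n3, n7, n8}, add states in Sat(¬b) with some successor in Z. Z1 = {n2, n3, n7, n8}; fixed.
Sat(E[¬b U EG (q ∨ p)]) = {n2, n3, n7, n8}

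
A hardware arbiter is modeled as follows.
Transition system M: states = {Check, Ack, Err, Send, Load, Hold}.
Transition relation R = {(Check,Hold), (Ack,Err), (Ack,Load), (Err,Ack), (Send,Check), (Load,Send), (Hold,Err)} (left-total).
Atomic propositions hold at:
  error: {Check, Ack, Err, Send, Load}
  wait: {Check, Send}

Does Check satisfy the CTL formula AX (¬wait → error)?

Sat(¬wait) = {Ack, Err, Load, Hold}
Sat(¬wait → error) = {Check, Ack, Err, Send, Load}
Sat(AX (¬wait → error)) = {s : every successor in {Check, Ack, Err, Send, Load}} = {Ack, Err, Send, Load, Hold}
Check ∉ Sat(AX (¬wait → error)) = {Ack, Err, Send, Load, Hold}, so the formula does not hold at Check.

No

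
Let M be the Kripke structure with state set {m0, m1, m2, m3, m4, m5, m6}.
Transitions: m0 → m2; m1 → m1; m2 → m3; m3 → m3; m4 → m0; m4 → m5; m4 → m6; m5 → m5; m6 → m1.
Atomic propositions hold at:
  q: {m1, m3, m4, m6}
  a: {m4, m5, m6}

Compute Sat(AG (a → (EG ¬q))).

Sat(¬q) = {m0, m2, m5}
EG ¬q: greatest fixpoint, start Z0 = {m0, m2, m5}, keep only states in Sat with some successor in Z. Z1 = {m0, m5}; Z2 = {m5}; fixed.
Sat(EG ¬q) = {m5}
Sat(a → (EG ¬q)) = {m0, m1, m2, m3, m5}
AG (a → (EG ¬q)): greatest fixpoint, start Z0 = {m0, m1, m2, m3, m5}, keep only states in Sat with every successor in Z. Already a fixed point.
Sat(AG (a → (EG ¬q))) = {m0, m1, m2, m3, m5}

{m0, m1, m2, m3, m5}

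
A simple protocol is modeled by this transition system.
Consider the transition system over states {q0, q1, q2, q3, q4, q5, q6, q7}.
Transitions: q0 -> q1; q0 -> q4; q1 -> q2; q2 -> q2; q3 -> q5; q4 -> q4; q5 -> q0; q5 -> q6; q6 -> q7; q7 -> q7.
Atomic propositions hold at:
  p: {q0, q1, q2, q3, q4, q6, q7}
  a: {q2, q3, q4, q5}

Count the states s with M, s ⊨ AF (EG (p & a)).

4

Sat(p & a) = {q2, q3, q4}
EG (p & a): greatest fixpoint, start Z0 = {q2, q3, q4}, keep only states in Sat with some successor in Z. Z1 = {q2, q4}; fixed.
Sat(EG (p & a)) = {q2, q4}
AF (EG (p & a)): least fixpoint, start Z0 = {q2, q4}, add states with every successor in Z. Z1 = {q1, q2, q4}; Z2 = {q0, q1, q2, q4}; fixed.
Sat(AF (EG (p & a))) = {q0, q1, q2, q4}
|Sat(AF (EG (p & a)))| = |{q0, q1, q2, q4}| = 4.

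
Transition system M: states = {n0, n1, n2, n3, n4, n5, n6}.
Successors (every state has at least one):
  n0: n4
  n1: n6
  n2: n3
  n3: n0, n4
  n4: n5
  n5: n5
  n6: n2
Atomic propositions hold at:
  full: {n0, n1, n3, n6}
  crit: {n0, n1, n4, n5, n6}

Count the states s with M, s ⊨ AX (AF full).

3

AF full: least fixpoint, start Z0 = {n0, n1, n3, n6}, add states with every successor in Z. Z1 = {n0, n1, n2, n3, n6}; fixed.
Sat(AF full) = {n0, n1, n2, n3, n6}
Sat(AX (AF full)) = {s : every successor in {n0, n1, n2, n3, n6}} = {n1, n2, n6}
|Sat(AX (AF full))| = |{n1, n2, n6}| = 3.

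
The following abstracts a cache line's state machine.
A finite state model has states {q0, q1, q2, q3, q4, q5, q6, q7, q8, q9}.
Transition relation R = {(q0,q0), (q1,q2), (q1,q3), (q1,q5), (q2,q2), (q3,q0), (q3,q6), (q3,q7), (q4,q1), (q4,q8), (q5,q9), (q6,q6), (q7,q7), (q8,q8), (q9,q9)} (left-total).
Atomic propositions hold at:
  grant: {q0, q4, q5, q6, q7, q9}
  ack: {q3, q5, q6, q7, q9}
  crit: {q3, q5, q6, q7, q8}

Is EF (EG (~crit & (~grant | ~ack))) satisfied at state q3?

Yes

Sat(~crit) = {q0, q1, q2, q4, q9}
Sat(~grant) = {q1, q2, q3, q8}
Sat(~ack) = {q0, q1, q2, q4, q8}
Sat(~grant | ~ack) = {q0, q1, q2, q3, q4, q8}
Sat(~crit & (~grant | ~ack)) = {q0, q1, q2, q4}
EG (~crit & (~grant | ~ack)): greatest fixpoint, start Z0 = {q0, q1, q2, q4}, keep only states in Sat with some successor in Z. Already a fixed point.
Sat(EG (~crit & (~grant | ~ack))) = {q0, q1, q2, q4}
EF (EG (~crit & (~grant | ~ack))): least fixpoint, start Z0 = {q0, q1, q2, q4}, add states with some successor in Z. Z1 = {q0, q1, q2, q3, q4}; fixed.
Sat(EF (EG (~crit & (~grant | ~ack)))) = {q0, q1, q2, q3, q4}
q3 ∈ Sat(EF (EG (~crit & (~grant | ~ack)))) = {q0, q1, q2, q3, q4}, so the formula holds at q3.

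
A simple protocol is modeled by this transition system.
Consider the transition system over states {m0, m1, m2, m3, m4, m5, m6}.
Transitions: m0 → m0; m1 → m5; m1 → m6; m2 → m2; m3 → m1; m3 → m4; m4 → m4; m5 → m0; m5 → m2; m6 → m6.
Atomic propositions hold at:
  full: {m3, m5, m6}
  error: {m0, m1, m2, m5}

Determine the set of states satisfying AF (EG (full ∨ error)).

Sat(full ∨ error) = {m0, m1, m2, m3, m5, m6}
EG (full ∨ error): greatest fixpoint, start Z0 = {m0, m1, m2, m3, m5, m6}, keep only states in Sat with some successor in Z. Already a fixed point.
Sat(EG (full ∨ error)) = {m0, m1, m2, m3, m5, m6}
AF (EG (full ∨ error)): least fixpoint, start Z0 = {m0, m1, m2, m3, m5, m6}, add states with every successor in Z. Already a fixed point.
Sat(AF (EG (full ∨ error))) = {m0, m1, m2, m3, m5, m6}

{m0, m1, m2, m3, m5, m6}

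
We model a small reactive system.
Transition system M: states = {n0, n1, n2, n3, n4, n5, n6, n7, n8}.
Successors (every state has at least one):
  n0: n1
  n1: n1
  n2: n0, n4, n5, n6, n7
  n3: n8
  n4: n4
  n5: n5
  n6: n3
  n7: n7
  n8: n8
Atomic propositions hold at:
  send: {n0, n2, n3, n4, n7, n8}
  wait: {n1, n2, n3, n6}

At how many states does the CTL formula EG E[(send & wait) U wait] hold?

Sat(send & wait) = {n2, n3}
E[(send & wait) U wait]: least fixpoint, start Z0 = Sat(wait) = {n1, n2, n3, n6}, add states in Sat(send & wait) with some successor in Z. Already a fixed point.
Sat(E[(send & wait) U wait]) = {n1, n2, n3, n6}
EG E[(send & wait) U wait]: greatest fixpoint, start Z0 = {n1, n2, n3, n6}, keep only states in Sat with some successor in Z. Z1 = {n1, n2, n6}; Z2 = {n1, n2}; Z3 = {n1}; fixed.
Sat(EG E[(send & wait) U wait]) = {n1}
|Sat(EG E[(send & wait) U wait])| = |{n1}| = 1.

1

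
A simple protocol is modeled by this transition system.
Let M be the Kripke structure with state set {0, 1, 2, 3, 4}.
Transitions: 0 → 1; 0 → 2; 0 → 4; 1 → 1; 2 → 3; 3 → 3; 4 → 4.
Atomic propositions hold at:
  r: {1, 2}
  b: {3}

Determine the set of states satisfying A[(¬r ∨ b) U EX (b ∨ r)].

{0, 1, 2, 3}

Sat(¬r) = {0, 3, 4}
Sat(¬r ∨ b) = {0, 3, 4}
Sat(b ∨ r) = {1, 2, 3}
Sat(EX (b ∨ r)) = {s : some successor in {1, 2, 3}} = {0, 1, 2, 3}
A[(¬r ∨ b) U EX (b ∨ r)]: least fixpoint, start Z0 = Sat(EX (b ∨ r)) = {0, 1, 2, 3}, add states in Sat(¬r ∨ b) with every successor in Z. Already a fixed point.
Sat(A[(¬r ∨ b) U EX (b ∨ r)]) = {0, 1, 2, 3}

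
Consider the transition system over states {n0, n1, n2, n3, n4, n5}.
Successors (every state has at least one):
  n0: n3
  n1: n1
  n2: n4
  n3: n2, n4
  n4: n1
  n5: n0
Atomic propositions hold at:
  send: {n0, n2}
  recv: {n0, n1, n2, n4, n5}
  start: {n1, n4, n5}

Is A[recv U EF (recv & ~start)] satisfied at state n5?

Yes

Sat(~start) = {n0, n2, n3}
Sat(recv & ~start) = {n0, n2}
EF (recv & ~start): least fixpoint, start Z0 = {n0, n2}, add states with some successor in Z. Z1 = {n0, n2, n3, n5}; fixed.
Sat(EF (recv & ~start)) = {n0, n2, n3, n5}
A[recv U EF (recv & ~start)]: least fixpoint, start Z0 = Sat(EF (recv & ~start)) = {n0, n2, n3, n5}, add states in Sat(recv) with every successor in Z. Already a fixed point.
Sat(A[recv U EF (recv & ~start)]) = {n0, n2, n3, n5}
n5 ∈ Sat(A[recv U EF (recv & ~start)]) = {n0, n2, n3, n5}, so the formula holds at n5.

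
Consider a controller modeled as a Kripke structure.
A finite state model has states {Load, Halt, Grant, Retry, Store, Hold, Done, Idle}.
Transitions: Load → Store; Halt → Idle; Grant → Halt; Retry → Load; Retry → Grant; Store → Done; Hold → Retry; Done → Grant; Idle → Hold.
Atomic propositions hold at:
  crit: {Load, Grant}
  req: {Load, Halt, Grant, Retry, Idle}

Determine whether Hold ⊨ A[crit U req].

A[crit U req]: least fixpoint, start Z0 = Sat(req) = {Load, Halt, Grant, Retry, Idle}, add states in Sat(crit) with every successor in Z. Already a fixed point.
Sat(A[crit U req]) = {Load, Halt, Grant, Retry, Idle}
Hold ∉ Sat(A[crit U req]) = {Load, Halt, Grant, Retry, Idle}, so the formula does not hold at Hold.

No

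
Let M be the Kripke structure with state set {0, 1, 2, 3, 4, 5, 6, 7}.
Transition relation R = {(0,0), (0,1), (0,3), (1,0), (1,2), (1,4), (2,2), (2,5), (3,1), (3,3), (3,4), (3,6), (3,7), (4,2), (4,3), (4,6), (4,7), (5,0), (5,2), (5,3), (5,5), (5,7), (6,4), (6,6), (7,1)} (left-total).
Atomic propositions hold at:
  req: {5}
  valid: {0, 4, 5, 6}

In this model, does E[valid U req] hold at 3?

E[valid U req]: least fixpoint, start Z0 = Sat(req) = {5}, add states in Sat(valid) with some successor in Z. Already a fixed point.
Sat(E[valid U req]) = {5}
3 ∉ Sat(E[valid U req]) = {5}, so the formula does not hold at 3.

No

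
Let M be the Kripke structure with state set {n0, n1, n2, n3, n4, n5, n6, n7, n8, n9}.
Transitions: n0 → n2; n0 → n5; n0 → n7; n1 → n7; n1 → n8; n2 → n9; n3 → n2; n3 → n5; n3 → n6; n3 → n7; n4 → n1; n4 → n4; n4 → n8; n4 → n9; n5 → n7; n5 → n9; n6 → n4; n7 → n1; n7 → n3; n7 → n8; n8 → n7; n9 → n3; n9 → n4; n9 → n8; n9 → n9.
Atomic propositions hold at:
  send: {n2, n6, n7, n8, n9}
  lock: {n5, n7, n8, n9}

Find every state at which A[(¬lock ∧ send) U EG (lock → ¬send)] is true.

Sat(¬lock) = {n0, n1, n2, n3, n4, n6}
Sat(¬lock ∧ send) = {n2, n6}
Sat(¬send) = {n0, n1, n3, n4, n5}
Sat(lock → ¬send) = {n0, n1, n2, n3, n4, n5, n6}
EG (lock → ¬send): greatest fixpoint, start Z0 = {n0, n1, n2, n3, n4, n5, n6}, keep only states in Sat with some successor in Z. Z1 = {n0, n3, n4, n6}; Z2 = {n3, n4, n6}; fixed.
Sat(EG (lock → ¬send)) = {n3, n4, n6}
A[(¬lock ∧ send) U EG (lock → ¬send)]: least fixpoint, start Z0 = Sat(EG (lock → ¬send)) = {n3, n4, n6}, add states in Sat(¬lock ∧ send) with every successor in Z. Already a fixed point.
Sat(A[(¬lock ∧ send) U EG (lock → ¬send)]) = {n3, n4, n6}

{n3, n4, n6}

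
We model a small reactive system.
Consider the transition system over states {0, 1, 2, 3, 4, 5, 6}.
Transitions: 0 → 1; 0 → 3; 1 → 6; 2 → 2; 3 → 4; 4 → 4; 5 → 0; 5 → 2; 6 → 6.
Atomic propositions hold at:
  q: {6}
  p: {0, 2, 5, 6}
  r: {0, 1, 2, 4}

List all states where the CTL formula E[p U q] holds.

{6}

E[p U q]: least fixpoint, start Z0 = Sat(q) = {6}, add states in Sat(p) with some successor in Z. Already a fixed point.
Sat(E[p U q]) = {6}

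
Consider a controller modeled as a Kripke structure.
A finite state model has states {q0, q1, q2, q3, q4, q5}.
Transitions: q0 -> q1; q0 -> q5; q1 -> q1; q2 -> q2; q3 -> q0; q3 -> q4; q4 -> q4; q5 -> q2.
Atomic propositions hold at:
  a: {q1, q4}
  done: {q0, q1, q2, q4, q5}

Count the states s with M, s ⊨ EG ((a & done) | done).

Sat(a & done) = {q1, q4}
Sat((a & done) | done) = {q0, q1, q2, q4, q5}
EG ((a & done) | done): greatest fixpoint, start Z0 = {q0, q1, q2, q4, q5}, keep only states in Sat with some successor in Z. Already a fixed point.
Sat(EG ((a & done) | done)) = {q0, q1, q2, q4, q5}
|Sat(EG ((a & done) | done))| = |{q0, q1, q2, q4, q5}| = 5.

5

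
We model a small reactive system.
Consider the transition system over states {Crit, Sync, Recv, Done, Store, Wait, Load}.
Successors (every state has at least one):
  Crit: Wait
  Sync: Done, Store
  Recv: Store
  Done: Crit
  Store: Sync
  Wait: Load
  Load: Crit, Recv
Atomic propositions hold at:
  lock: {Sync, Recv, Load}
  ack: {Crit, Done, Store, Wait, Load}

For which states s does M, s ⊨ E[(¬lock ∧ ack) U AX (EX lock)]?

{Crit, Recv, Done, Wait}

Sat(¬lock) = {Crit, Done, Store, Wait}
Sat(¬lock ∧ ack) = {Crit, Done, Store, Wait}
Sat(EX lock) = {s : some successor in {Sync, Recv, Load}} = {Store, Wait, Load}
Sat(AX (EX lock)) = {s : every successor in {Store, Wait, Load}} = {Crit, Recv, Wait}
E[(¬lock ∧ ack) U AX (EX lock)]: least fixpoint, start Z0 = Sat(AX (EX lock)) = {Crit, Recv, Wait}, add states in Sat(¬lock ∧ ack) with some successor in Z. Z1 = {Crit, Recv, Done, Wait}; fixed.
Sat(E[(¬lock ∧ ack) U AX (EX lock)]) = {Crit, Recv, Done, Wait}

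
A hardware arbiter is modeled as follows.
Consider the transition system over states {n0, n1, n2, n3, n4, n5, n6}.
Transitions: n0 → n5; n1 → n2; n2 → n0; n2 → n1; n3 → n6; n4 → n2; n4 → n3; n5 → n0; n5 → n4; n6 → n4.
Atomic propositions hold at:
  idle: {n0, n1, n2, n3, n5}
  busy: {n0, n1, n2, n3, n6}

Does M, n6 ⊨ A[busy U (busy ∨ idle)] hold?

Sat(busy ∨ idle) = {n0, n1, n2, n3, n5, n6}
A[busy U (busy ∨ idle)]: least fixpoint, start Z0 = Sat((busy ∨ idle)) = {n0, n1, n2, n3, n5, n6}, add states in Sat(busy) with every successor in Z. Already a fixed point.
Sat(A[busy U (busy ∨ idle)]) = {n0, n1, n2, n3, n5, n6}
n6 ∈ Sat(A[busy U (busy ∨ idle)]) = {n0, n1, n2, n3, n5, n6}, so the formula holds at n6.

Yes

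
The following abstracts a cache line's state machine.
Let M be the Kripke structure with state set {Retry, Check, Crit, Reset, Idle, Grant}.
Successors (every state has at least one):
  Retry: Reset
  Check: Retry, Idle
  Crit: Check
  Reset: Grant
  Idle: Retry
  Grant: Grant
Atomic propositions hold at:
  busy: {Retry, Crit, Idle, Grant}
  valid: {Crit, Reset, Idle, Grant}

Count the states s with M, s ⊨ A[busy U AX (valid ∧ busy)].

Sat(valid ∧ busy) = {Crit, Idle, Grant}
Sat(AX (valid ∧ busy)) = {s : every successor in {Crit, Idle, Grant}} = {Reset, Grant}
A[busy U AX (valid ∧ busy)]: least fixpoint, start Z0 = Sat(AX (valid ∧ busy)) = {Reset, Grant}, add states in Sat(busy) with every successor in Z. Z1 = {Retry, Reset, Grant}; Z2 = {Retry, Reset, Idle, Grant}; fixed.
Sat(A[busy U AX (valid ∧ busy)]) = {Retry, Reset, Idle, Grant}
|Sat(A[busy U AX (valid ∧ busy)])| = |{Retry, Reset, Idle, Grant}| = 4.

4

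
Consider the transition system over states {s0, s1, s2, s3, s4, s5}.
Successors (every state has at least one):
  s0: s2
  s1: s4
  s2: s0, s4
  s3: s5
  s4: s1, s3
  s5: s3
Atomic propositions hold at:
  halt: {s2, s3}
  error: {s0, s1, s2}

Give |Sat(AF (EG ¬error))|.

4

Sat(¬error) = {s3, s4, s5}
EG ¬error: greatest fixpoint, start Z0 = {s3, s4, s5}, keep only states in Sat with some successor in Z. Already a fixed point.
Sat(EG ¬error) = {s3, s4, s5}
AF (EG ¬error): least fixpoint, start Z0 = {s3, s4, s5}, add states with every successor in Z. Z1 = {s1, s3, s4, s5}; fixed.
Sat(AF (EG ¬error)) = {s1, s3, s4, s5}
|Sat(AF (EG ¬error))| = |{s1, s3, s4, s5}| = 4.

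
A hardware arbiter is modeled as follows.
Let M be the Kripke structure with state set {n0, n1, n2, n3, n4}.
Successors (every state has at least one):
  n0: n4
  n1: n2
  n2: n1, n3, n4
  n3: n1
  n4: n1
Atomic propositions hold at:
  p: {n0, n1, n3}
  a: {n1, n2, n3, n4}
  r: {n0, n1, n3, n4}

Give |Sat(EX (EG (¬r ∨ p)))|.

4

Sat(¬r) = {n2}
Sat(¬r ∨ p) = {n0, n1, n2, n3}
EG (¬r ∨ p): greatest fixpoint, start Z0 = {n0, n1, n2, n3}, keep only states in Sat with some successor in Z. Z1 = {n1, n2, n3}; fixed.
Sat(EG (¬r ∨ p)) = {n1, n2, n3}
Sat(EX (EG (¬r ∨ p))) = {s : some successor in {n1, n2, n3}} = {n1, n2, n3, n4}
|Sat(EX (EG (¬r ∨ p)))| = |{n1, n2, n3, n4}| = 4.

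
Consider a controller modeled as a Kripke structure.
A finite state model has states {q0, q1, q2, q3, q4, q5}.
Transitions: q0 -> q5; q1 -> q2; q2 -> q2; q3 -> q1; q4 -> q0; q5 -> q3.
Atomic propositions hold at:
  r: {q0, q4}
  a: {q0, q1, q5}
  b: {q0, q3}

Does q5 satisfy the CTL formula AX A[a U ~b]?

Sat(~b) = {q1, q2, q4, q5}
A[a U ~b]: least fixpoint, start Z0 = Sat(~b) = {q1, q2, q4, q5}, add states in Sat(a) with every successor in Z. Z1 = {q0, q1, q2, q4, q5}; fixed.
Sat(A[a U ~b]) = {q0, q1, q2, q4, q5}
Sat(AX A[a U ~b]) = {s : every successor in {q0, q1, q2, q4, q5}} = {q0, q1, q2, q3, q4}
q5 ∉ Sat(AX A[a U ~b]) = {q0, q1, q2, q3, q4}, so the formula does not hold at q5.

No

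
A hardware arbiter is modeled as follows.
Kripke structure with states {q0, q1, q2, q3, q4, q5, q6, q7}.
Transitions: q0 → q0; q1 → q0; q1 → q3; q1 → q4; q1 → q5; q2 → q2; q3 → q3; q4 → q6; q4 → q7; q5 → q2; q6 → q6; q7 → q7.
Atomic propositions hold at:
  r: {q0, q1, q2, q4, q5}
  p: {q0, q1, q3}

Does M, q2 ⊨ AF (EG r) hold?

Yes

EG r: greatest fixpoint, start Z0 = {q0, q1, q2, q4, q5}, keep only states in Sat with some successor in Z. Z1 = {q0, q1, q2, q5}; fixed.
Sat(EG r) = {q0, q1, q2, q5}
AF (EG r): least fixpoint, start Z0 = {q0, q1, q2, q5}, add states with every successor in Z. Already a fixed point.
Sat(AF (EG r)) = {q0, q1, q2, q5}
q2 ∈ Sat(AF (EG r)) = {q0, q1, q2, q5}, so the formula holds at q2.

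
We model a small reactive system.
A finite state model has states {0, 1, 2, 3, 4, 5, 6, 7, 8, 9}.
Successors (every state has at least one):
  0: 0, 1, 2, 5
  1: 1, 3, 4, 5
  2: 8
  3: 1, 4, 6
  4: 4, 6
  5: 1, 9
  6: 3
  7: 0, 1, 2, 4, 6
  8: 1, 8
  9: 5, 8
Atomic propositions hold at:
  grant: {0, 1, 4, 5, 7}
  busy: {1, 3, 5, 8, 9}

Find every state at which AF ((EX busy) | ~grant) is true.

Sat(EX busy) = {s : some successor in {1, 3, 5, 8, 9}} = {0, 1, 2, 3, 5, 6, 7, 8, 9}
Sat(~grant) = {2, 3, 6, 8, 9}
Sat((EX busy) | ~grant) = {0, 1, 2, 3, 5, 6, 7, 8, 9}
AF ((EX busy) | ~grant): least fixpoint, start Z0 = {0, 1, 2, 3, 5, 6, 7, 8, 9}, add states with every successor in Z. Already a fixed point.
Sat(AF ((EX busy) | ~grant)) = {0, 1, 2, 3, 5, 6, 7, 8, 9}

{0, 1, 2, 3, 5, 6, 7, 8, 9}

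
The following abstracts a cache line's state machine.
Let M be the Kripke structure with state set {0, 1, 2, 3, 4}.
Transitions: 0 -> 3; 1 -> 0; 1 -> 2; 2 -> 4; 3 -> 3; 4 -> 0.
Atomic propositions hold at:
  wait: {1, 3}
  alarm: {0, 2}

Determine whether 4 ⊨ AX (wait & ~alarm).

Sat(~alarm) = {1, 3, 4}
Sat(wait & ~alarm) = {1, 3}
Sat(AX (wait & ~alarm)) = {s : every successor in {1, 3}} = {0, 3}
4 ∉ Sat(AX (wait & ~alarm)) = {0, 3}, so the formula does not hold at 4.

No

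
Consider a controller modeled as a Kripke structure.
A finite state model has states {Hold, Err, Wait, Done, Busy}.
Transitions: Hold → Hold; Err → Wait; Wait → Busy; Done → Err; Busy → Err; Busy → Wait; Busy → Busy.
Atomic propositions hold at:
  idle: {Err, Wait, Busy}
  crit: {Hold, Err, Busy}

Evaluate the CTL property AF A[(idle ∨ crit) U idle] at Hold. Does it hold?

No

Sat(idle ∨ crit) = {Hold, Err, Wait, Busy}
A[(idle ∨ crit) U idle]: least fixpoint, start Z0 = Sat(idle) = {Err, Wait, Busy}, add states in Sat(idle ∨ crit) with every successor in Z. Already a fixed point.
Sat(A[(idle ∨ crit) U idle]) = {Err, Wait, Busy}
AF A[(idle ∨ crit) U idle]: least fixpoint, start Z0 = {Err, Wait, Busy}, add states with every successor in Z. Z1 = {Err, Wait, Done, Busy}; fixed.
Sat(AF A[(idle ∨ crit) U idle]) = {Err, Wait, Done, Busy}
Hold ∉ Sat(AF A[(idle ∨ crit) U idle]) = {Err, Wait, Done, Busy}, so the formula does not hold at Hold.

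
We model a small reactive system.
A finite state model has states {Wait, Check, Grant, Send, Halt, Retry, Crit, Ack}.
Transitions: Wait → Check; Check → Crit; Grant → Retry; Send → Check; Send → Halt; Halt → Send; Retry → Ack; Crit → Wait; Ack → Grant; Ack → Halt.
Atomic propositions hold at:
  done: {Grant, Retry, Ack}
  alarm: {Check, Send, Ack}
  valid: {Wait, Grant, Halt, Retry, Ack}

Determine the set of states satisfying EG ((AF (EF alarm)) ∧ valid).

{Grant, Retry, Ack}

EF alarm: least fixpoint, start Z0 = {Check, Send, Ack}, add states with some successor in Z. Z1 = {Wait, Check, Send, Halt, Retry, Ack}; Z2 = {Wait, Check, Grant, Send, Halt, Retry, Crit, Ack}; fixed.
Sat(EF alarm) = {Wait, Check, Grant, Send, Halt, Retry, Crit, Ack}
AF (EF alarm): least fixpoint, start Z0 = {Wait, Check, Grant, Send, Halt, Retry, Crit, Ack}, add states with every successor in Z. Already a fixed point.
Sat(AF (EF alarm)) = {Wait, Check, Grant, Send, Halt, Retry, Crit, Ack}
Sat((AF (EF alarm)) ∧ valid) = {Wait, Grant, Halt, Retry, Ack}
EG ((AF (EF alarm)) ∧ valid): greatest fixpoint, start Z0 = {Wait, Grant, Halt, Retry, Ack}, keep only states in Sat with some successor in Z. Z1 = {Grant, Retry, Ack}; fixed.
Sat(EG ((AF (EF alarm)) ∧ valid)) = {Grant, Retry, Ack}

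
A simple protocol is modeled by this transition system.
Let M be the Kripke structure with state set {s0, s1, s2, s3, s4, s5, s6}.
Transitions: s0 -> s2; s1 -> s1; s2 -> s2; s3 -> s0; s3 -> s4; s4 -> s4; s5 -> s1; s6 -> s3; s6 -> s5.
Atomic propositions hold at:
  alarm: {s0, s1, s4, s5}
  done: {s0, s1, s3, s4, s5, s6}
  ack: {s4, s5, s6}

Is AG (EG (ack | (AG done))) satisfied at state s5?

AG done: greatest fixpoint, start Z0 = {s0, s1, s3, s4, s5, s6}, keep only states in Sat with every successor in Z. Z1 = {s1, s3, s4, s5, s6}; Z2 = {s1, s4, s5, s6}; Z3 = {s1, s4, s5}; fixed.
Sat(AG done) = {s1, s4, s5}
Sat(ack | (AG done)) = {s1, s4, s5, s6}
EG (ack | (AG done)): greatest fixpoint, start Z0 = {s1, s4, s5, s6}, keep only states in Sat with some successor in Z. Already a fixed point.
Sat(EG (ack | (AG done))) = {s1, s4, s5, s6}
AG (EG (ack | (AG done))): greatest fixpoint, start Z0 = {s1, s4, s5, s6}, keep only states in Sat with every successor in Z. Z1 = {s1, s4, s5}; fixed.
Sat(AG (EG (ack | (AG done)))) = {s1, s4, s5}
s5 ∈ Sat(AG (EG (ack | (AG done)))) = {s1, s4, s5}, so the formula holds at s5.

Yes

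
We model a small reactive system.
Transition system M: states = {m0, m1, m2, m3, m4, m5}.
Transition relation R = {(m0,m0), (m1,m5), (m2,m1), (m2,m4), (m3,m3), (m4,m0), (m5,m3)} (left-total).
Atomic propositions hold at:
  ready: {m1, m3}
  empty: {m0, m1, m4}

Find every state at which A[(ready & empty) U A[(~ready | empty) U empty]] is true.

{m0, m1, m2, m4}

Sat(ready & empty) = {m1}
Sat(~ready) = {m0, m2, m4, m5}
Sat(~ready | empty) = {m0, m1, m2, m4, m5}
A[(~ready | empty) U empty]: least fixpoint, start Z0 = Sat(empty) = {m0, m1, m4}, add states in Sat(~ready | empty) with every successor in Z. Z1 = {m0, m1, m2, m4}; fixed.
Sat(A[(~ready | empty) U empty]) = {m0, m1, m2, m4}
A[(ready & empty) U A[(~ready | empty) U empty]]: least fixpoint, start Z0 = Sat(A[(~ready | empty) U empty]) = {m0, m1, m2, m4}, add states in Sat(ready & empty) with every successor in Z. Already a fixed point.
Sat(A[(ready & empty) U A[(~ready | empty) U empty]]) = {m0, m1, m2, m4}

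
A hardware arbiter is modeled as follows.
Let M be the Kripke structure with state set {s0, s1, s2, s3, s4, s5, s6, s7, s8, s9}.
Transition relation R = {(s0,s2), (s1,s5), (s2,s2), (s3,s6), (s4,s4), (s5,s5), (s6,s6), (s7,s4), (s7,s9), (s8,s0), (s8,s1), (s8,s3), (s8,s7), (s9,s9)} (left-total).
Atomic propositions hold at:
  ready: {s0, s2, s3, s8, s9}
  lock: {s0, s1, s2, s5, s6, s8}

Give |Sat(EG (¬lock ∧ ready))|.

Sat(¬lock) = {s3, s4, s7, s9}
Sat(¬lock ∧ ready) = {s3, s9}
EG (¬lock ∧ ready): greatest fixpoint, start Z0 = {s3, s9}, keep only states in Sat with some successor in Z. Z1 = {s9}; fixed.
Sat(EG (¬lock ∧ ready)) = {s9}
|Sat(EG (¬lock ∧ ready))| = |{s9}| = 1.

1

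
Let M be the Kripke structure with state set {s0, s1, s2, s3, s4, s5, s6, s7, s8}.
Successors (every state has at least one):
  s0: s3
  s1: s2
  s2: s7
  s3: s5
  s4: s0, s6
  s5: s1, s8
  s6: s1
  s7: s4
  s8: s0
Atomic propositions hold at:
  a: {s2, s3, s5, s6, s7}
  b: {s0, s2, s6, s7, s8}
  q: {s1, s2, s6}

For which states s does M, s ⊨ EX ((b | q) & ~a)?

Sat(b | q) = {s0, s1, s2, s6, s7, s8}
Sat(~a) = {s0, s1, s4, s8}
Sat((b | q) & ~a) = {s0, s1, s8}
Sat(EX ((b | q) & ~a)) = {s : some successor in {s0, s1, s8}} = {s4, s5, s6, s8}

{s4, s5, s6, s8}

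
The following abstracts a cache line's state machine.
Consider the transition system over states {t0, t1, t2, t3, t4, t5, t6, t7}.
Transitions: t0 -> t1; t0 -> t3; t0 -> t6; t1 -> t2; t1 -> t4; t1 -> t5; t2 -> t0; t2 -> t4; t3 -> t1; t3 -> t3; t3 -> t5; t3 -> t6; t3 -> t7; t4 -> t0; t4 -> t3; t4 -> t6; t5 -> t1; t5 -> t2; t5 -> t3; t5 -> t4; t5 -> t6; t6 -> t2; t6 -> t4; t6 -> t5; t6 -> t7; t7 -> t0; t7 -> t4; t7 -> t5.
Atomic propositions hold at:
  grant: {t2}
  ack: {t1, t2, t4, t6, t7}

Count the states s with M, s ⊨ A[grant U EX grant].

Sat(EX grant) = {s : some successor in {t2}} = {t1, t5, t6}
A[grant U EX grant]: least fixpoint, start Z0 = Sat(EX grant) = {t1, t5, t6}, add states in Sat(grant) with every successor in Z. Already a fixed point.
Sat(A[grant U EX grant]) = {t1, t5, t6}
|Sat(A[grant U EX grant])| = |{t1, t5, t6}| = 3.

3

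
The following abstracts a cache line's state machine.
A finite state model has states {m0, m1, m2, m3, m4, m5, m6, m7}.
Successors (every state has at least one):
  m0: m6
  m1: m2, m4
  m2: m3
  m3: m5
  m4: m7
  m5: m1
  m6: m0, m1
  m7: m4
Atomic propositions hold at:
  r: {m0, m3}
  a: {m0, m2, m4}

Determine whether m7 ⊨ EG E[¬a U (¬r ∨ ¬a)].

Sat(¬a) = {m1, m3, m5, m6, m7}
Sat(¬r) = {m1, m2, m4, m5, m6, m7}
Sat(¬r ∨ ¬a) = {m1, m2, m3, m4, m5, m6, m7}
E[¬a U (¬r ∨ ¬a)]: least fixpoint, start Z0 = Sat((¬r ∨ ¬a)) = {m1, m2, m3, m4, m5, m6, m7}, add states in Sat(¬a) with some successor in Z. Already a fixed point.
Sat(E[¬a U (¬r ∨ ¬a)]) = {m1, m2, m3, m4, m5, m6, m7}
EG E[¬a U (¬r ∨ ¬a)]: greatest fixpoint, start Z0 = {m1, m2, m3, m4, m5, m6, m7}, keep only states in Sat with some successor in Z. Already a fixed point.
Sat(EG E[¬a U (¬r ∨ ¬a)]) = {m1, m2, m3, m4, m5, m6, m7}
m7 ∈ Sat(EG E[¬a U (¬r ∨ ¬a)]) = {m1, m2, m3, m4, m5, m6, m7}, so the formula holds at m7.

Yes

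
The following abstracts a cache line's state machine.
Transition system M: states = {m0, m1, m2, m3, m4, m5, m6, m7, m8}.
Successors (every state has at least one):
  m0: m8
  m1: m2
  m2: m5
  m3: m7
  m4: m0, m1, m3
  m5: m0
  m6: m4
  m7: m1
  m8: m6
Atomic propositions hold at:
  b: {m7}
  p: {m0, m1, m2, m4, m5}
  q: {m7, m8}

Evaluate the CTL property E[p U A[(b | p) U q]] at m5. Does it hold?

Yes

Sat(b | p) = {m0, m1, m2, m4, m5, m7}
A[(b | p) U q]: least fixpoint, start Z0 = Sat(q) = {m7, m8}, add states in Sat(b | p) with every successor in Z. Z1 = {m0, m7, m8}; Z2 = {m0, m5, m7, m8}; Z3 = {m0, m2, m5, m7, m8}; Z4 = {m0, m1, m2, m5, m7, m8}; fixed.
Sat(A[(b | p) U q]) = {m0, m1, m2, m5, m7, m8}
E[p U A[(b | p) U q]]: least fixpoint, start Z0 = Sat(A[(b | p) U q]) = {m0, m1, m2, m5, m7, m8}, add states in Sat(p) with some successor in Z. Z1 = {m0, m1, m2, m4, m5, m7, m8}; fixed.
Sat(E[p U A[(b | p) U q]]) = {m0, m1, m2, m4, m5, m7, m8}
m5 ∈ Sat(E[p U A[(b | p) U q]]) = {m0, m1, m2, m4, m5, m7, m8}, so the formula holds at m5.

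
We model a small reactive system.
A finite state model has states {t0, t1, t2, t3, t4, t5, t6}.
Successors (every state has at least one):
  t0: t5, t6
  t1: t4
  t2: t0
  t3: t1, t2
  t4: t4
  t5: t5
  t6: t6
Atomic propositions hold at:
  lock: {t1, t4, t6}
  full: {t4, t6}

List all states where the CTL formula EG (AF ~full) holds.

{t0, t2, t3, t5}

Sat(~full) = {t0, t1, t2, t3, t5}
AF ~full: least fixpoint, start Z0 = {t0, t1, t2, t3, t5}, add states with every successor in Z. Already a fixed point.
Sat(AF ~full) = {t0, t1, t2, t3, t5}
EG (AF ~full): greatest fixpoint, start Z0 = {t0, t1, t2, t3, t5}, keep only states in Sat with some successor in Z. Z1 = {t0, t2, t3, t5}; fixed.
Sat(EG (AF ~full)) = {t0, t2, t3, t5}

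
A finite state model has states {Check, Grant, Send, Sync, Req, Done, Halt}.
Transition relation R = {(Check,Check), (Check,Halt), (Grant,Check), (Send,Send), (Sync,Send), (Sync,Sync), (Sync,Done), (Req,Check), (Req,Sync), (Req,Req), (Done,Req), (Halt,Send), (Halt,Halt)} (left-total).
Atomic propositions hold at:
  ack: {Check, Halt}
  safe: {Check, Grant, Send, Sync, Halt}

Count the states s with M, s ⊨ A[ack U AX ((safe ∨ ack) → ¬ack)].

Sat(safe ∨ ack) = {Check, Grant, Send, Sync, Halt}
Sat(¬ack) = {Grant, Send, Sync, Req, Done}
Sat((safe ∨ ack) → ¬ack) = {Grant, Send, Sync, Req, Done}
Sat(AX ((safe ∨ ack) → ¬ack)) = {s : every successor in {Grant, Send, Sync, Req, Done}} = {Send, Sync, Done}
A[ack U AX ((safe ∨ ack) → ¬ack)]: least fixpoint, start Z0 = Sat(AX ((safe ∨ ack) → ¬ack)) = {Send, Sync, Done}, add states in Sat(ack) with every successor in Z. Already a fixed point.
Sat(A[ack U AX ((safe ∨ ack) → ¬ack)]) = {Send, Sync, Done}
|Sat(A[ack U AX ((safe ∨ ack) → ¬ack)])| = |{Send, Sync, Done}| = 3.

3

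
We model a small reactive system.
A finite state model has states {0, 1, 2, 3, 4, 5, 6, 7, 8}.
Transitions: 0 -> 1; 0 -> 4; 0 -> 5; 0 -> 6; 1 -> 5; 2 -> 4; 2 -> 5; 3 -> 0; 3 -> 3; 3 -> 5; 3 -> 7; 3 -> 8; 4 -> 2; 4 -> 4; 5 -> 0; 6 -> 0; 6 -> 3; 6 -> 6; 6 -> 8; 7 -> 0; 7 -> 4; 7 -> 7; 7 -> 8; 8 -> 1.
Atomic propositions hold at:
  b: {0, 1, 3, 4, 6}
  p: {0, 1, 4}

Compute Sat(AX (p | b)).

Sat(p | b) = {0, 1, 3, 4, 6}
Sat(AX (p | b)) = {s : every successor in {0, 1, 3, 4, 6}} = {5, 8}

{5, 8}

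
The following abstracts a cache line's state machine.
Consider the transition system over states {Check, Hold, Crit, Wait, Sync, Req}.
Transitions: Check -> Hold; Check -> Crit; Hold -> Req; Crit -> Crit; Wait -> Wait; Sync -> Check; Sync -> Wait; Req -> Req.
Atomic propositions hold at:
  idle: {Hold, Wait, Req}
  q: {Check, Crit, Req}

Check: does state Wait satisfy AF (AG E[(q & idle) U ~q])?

Yes

Sat(q & idle) = {Req}
Sat(~q) = {Hold, Wait, Sync}
E[(q & idle) U ~q]: least fixpoint, start Z0 = Sat(~q) = {Hold, Wait, Sync}, add states in Sat(q & idle) with some successor in Z. Already a fixed point.
Sat(E[(q & idle) U ~q]) = {Hold, Wait, Sync}
AG E[(q & idle) U ~q]: greatest fixpoint, start Z0 = {Hold, Wait, Sync}, keep only states in Sat with every successor in Z. Z1 = {Wait}; fixed.
Sat(AG E[(q & idle) U ~q]) = {Wait}
AF (AG E[(q & idle) U ~q]): least fixpoint, start Z0 = {Wait}, add states with every successor in Z. Already a fixed point.
Sat(AF (AG E[(q & idle) U ~q])) = {Wait}
Wait ∈ Sat(AF (AG E[(q & idle) U ~q])) = {Wait}, so the formula holds at Wait.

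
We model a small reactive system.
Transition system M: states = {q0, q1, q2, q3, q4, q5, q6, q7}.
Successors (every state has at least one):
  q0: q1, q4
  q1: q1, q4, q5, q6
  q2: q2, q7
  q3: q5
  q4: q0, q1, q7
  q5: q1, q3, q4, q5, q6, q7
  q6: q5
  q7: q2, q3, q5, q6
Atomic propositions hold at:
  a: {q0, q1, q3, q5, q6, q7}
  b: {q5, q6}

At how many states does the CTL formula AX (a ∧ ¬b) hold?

Sat(¬b) = {q0, q1, q2, q3, q4, q7}
Sat(a ∧ ¬b) = {q0, q1, q3, q7}
Sat(AX (a ∧ ¬b)) = {s : every successor in {q0, q1, q3, q7}} = {q4}
|Sat(AX (a ∧ ¬b))| = |{q4}| = 1.

1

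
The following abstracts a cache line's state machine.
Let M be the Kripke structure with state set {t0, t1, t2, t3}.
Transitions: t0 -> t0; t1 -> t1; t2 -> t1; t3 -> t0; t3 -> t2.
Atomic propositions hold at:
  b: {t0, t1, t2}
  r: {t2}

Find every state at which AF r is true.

AF r: least fixpoint, start Z0 = {t2}, add states with every successor in Z. Already a fixed point.
Sat(AF r) = {t2}

{t2}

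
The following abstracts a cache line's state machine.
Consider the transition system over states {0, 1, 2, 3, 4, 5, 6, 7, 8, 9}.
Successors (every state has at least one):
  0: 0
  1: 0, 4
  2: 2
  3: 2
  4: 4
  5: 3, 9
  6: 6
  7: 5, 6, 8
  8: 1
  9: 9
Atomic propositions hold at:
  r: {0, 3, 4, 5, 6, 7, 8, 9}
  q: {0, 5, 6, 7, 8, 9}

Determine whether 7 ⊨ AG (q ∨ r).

Sat(q ∨ r) = {0, 3, 4, 5, 6, 7, 8, 9}
AG (q ∨ r): greatest fixpoint, start Z0 = {0, 3, 4, 5, 6, 7, 8, 9}, keep only states in Sat with every successor in Z. Z1 = {0, 4, 5, 6, 7, 9}; Z2 = {0, 4, 6, 9}; fixed.
Sat(AG (q ∨ r)) = {0, 4, 6, 9}
7 ∉ Sat(AG (q ∨ r)) = {0, 4, 6, 9}, so the formula does not hold at 7.

No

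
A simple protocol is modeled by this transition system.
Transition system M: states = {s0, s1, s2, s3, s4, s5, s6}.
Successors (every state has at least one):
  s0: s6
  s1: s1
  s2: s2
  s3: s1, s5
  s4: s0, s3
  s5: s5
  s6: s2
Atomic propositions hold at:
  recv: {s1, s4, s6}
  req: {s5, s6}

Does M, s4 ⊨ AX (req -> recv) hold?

Sat(req -> recv) = {s0, s1, s2, s3, s4, s6}
Sat(AX (req -> recv)) = {s : every successor in {s0, s1, s2, s3, s4, s6}} = {s0, s1, s2, s4, s6}
s4 ∈ Sat(AX (req -> recv)) = {s0, s1, s2, s4, s6}, so the formula holds at s4.

Yes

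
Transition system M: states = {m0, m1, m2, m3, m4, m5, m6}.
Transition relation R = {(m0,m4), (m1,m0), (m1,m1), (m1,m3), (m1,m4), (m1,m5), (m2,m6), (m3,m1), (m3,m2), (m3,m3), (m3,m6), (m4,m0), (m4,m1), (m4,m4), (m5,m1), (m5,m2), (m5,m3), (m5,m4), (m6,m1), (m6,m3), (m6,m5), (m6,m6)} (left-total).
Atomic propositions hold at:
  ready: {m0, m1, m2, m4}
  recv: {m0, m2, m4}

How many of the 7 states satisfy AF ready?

AF ready: least fixpoint, start Z0 = {m0, m1, m2, m4}, add states with every successor in Z. Already a fixed point.
Sat(AF ready) = {m0, m1, m2, m4}
|Sat(AF ready)| = |{m0, m1, m2, m4}| = 4.

4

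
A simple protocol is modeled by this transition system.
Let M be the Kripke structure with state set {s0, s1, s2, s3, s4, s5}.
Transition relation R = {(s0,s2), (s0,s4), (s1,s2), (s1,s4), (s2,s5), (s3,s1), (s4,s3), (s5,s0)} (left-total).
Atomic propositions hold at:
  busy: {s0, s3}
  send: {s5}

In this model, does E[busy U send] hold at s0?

E[busy U send]: least fixpoint, start Z0 = Sat(send) = {s5}, add states in Sat(busy) with some successor in Z. Already a fixed point.
Sat(E[busy U send]) = {s5}
s0 ∉ Sat(E[busy U send]) = {s5}, so the formula does not hold at s0.

No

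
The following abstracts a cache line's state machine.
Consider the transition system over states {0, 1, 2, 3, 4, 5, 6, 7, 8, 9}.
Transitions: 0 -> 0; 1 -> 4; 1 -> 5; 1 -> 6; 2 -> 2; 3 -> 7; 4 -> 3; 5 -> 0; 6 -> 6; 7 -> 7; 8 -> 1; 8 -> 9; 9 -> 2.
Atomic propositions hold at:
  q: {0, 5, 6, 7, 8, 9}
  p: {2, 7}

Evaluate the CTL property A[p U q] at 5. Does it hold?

A[p U q]: least fixpoint, start Z0 = Sat(q) = {0, 5, 6, 7, 8, 9}, add states in Sat(p) with every successor in Z. Already a fixed point.
Sat(A[p U q]) = {0, 5, 6, 7, 8, 9}
5 ∈ Sat(A[p U q]) = {0, 5, 6, 7, 8, 9}, so the formula holds at 5.

Yes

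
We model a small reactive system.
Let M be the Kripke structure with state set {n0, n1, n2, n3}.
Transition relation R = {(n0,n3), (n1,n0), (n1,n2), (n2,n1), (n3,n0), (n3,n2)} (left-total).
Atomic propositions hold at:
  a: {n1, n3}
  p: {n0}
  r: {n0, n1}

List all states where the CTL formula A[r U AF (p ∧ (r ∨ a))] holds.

Sat(r ∨ a) = {n0, n1, n3}
Sat(p ∧ (r ∨ a)) = {n0}
AF (p ∧ (r ∨ a)): least fixpoint, start Z0 = {n0}, add states with every successor in Z. Already a fixed point.
Sat(AF (p ∧ (r ∨ a))) = {n0}
A[r U AF (p ∧ (r ∨ a))]: least fixpoint, start Z0 = Sat(AF (p ∧ (r ∨ a))) = {n0}, add states in Sat(r) with every successor in Z. Already a fixed point.
Sat(A[r U AF (p ∧ (r ∨ a))]) = {n0}

{n0}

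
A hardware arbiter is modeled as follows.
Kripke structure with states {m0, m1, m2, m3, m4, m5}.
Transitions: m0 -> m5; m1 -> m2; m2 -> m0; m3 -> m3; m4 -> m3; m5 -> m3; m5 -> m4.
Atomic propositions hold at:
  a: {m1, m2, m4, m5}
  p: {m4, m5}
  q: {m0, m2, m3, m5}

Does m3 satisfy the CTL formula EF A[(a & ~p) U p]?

Sat(~p) = {m0, m1, m2, m3}
Sat(a & ~p) = {m1, m2}
A[(a & ~p) U p]: least fixpoint, start Z0 = Sat(p) = {m4, m5}, add states in Sat(a & ~p) with every successor in Z. Already a fixed point.
Sat(A[(a & ~p) U p]) = {m4, m5}
EF A[(a & ~p) U p]: least fixpoint, start Z0 = {m4, m5}, add states with some successor in Z. Z1 = {m0, m4, m5}; Z2 = {m0, m2, m4, m5}; Z3 = {m0, m1, m2, m4, m5}; fixed.
Sat(EF A[(a & ~p) U p]) = {m0, m1, m2, m4, m5}
m3 ∉ Sat(EF A[(a & ~p) U p]) = {m0, m1, m2, m4, m5}, so the formula does not hold at m3.

No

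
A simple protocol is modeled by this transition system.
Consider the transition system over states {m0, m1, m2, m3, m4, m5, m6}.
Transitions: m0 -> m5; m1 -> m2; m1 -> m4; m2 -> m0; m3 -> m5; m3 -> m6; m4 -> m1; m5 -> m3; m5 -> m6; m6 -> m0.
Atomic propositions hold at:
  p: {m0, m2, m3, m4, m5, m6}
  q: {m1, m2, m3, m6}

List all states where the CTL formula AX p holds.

{m0, m1, m2, m3, m5, m6}

Sat(AX p) = {s : every successor in {m0, m2, m3, m4, m5, m6}} = {m0, m1, m2, m3, m5, m6}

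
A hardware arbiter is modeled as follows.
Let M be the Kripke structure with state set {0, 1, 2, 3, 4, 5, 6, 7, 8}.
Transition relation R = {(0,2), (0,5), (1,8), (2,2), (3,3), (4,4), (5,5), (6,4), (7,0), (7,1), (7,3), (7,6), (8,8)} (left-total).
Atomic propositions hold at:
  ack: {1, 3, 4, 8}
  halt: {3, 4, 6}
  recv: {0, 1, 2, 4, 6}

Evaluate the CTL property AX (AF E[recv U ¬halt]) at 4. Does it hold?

Sat(¬halt) = {0, 1, 2, 5, 7, 8}
E[recv U ¬halt]: least fixpoint, start Z0 = Sat(¬halt) = {0, 1, 2, 5, 7, 8}, add states in Sat(recv) with some successor in Z. Already a fixed point.
Sat(E[recv U ¬halt]) = {0, 1, 2, 5, 7, 8}
AF E[recv U ¬halt]: least fixpoint, start Z0 = {0, 1, 2, 5, 7, 8}, add states with every successor in Z. Already a fixed point.
Sat(AF E[recv U ¬halt]) = {0, 1, 2, 5, 7, 8}
Sat(AX (AF E[recv U ¬halt])) = {s : every successor in {0, 1, 2, 5, 7, 8}} = {0, 1, 2, 5, 8}
4 ∉ Sat(AX (AF E[recv U ¬halt])) = {0, 1, 2, 5, 8}, so the formula does not hold at 4.

No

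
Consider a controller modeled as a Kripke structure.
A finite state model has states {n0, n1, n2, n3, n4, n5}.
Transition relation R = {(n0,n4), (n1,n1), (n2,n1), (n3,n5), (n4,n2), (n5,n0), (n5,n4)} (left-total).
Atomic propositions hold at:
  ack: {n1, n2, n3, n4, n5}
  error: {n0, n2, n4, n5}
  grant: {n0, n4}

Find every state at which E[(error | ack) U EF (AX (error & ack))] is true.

Sat(error | ack) = {n0, n1, n2, n3, n4, n5}
Sat(error & ack) = {n2, n4, n5}
Sat(AX (error & ack)) = {s : every successor in {n2, n4, n5}} = {n0, n3, n4}
EF (AX (error & ack)): least fixpoint, start Z0 = {n0, n3, n4}, add states with some successor in Z. Z1 = {n0, n3, n4, n5}; fixed.
Sat(EF (AX (error & ack))) = {n0, n3, n4, n5}
E[(error | ack) U EF (AX (error & ack))]: least fixpoint, start Z0 = Sat(EF (AX (error & ack))) = {n0, n3, n4, n5}, add states in Sat(error | ack) with some successor in Z. Already a fixed point.
Sat(E[(error | ack) U EF (AX (error & ack))]) = {n0, n3, n4, n5}

{n0, n3, n4, n5}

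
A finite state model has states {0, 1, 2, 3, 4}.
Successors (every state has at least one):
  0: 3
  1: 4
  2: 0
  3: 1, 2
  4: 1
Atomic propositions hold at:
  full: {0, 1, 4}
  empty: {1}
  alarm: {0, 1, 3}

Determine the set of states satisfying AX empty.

Sat(AX empty) = {s : every successor in {1}} = {4}

{4}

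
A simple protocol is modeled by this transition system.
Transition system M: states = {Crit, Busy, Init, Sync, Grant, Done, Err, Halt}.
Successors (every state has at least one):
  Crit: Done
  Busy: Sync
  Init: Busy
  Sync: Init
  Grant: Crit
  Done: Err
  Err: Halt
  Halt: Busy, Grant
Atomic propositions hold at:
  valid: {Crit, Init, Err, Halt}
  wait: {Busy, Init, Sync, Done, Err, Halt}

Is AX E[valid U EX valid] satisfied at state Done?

Sat(EX valid) = {s : some successor in {Crit, Init, Err, Halt}} = {Sync, Grant, Done, Err}
E[valid U EX valid]: least fixpoint, start Z0 = Sat(EX valid) = {Sync, Grant, Done, Err}, add states in Sat(valid) with some successor in Z. Z1 = {Crit, Sync, Grant, Done, Err, Halt}; fixed.
Sat(E[valid U EX valid]) = {Crit, Sync, Grant, Done, Err, Halt}
Sat(AX E[valid U EX valid]) = {s : every successor in {Crit, Sync, Grant, Done, Err, Halt}} = {Crit, Busy, Grant, Done, Err}
Done ∈ Sat(AX E[valid U EX valid]) = {Crit, Busy, Grant, Done, Err}, so the formula holds at Done.

Yes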